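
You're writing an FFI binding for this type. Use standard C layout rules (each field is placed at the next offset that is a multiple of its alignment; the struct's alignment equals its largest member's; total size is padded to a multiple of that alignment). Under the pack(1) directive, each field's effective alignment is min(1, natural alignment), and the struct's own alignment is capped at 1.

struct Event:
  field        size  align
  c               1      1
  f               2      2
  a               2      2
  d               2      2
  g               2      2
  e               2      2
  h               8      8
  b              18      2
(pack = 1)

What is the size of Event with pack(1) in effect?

37

@0: c [1B, align 1] → 1
@1: f [2B, align 1] → 3
@3: a [2B, align 1] → 5
@5: d [2B, align 1] → 7
@7: g [2B, align 1] → 9
@9: e [2B, align 1] → 11
@11: h [8B, align 1] → 19
@19: b [18B, align 1] → 37
size 37, align 1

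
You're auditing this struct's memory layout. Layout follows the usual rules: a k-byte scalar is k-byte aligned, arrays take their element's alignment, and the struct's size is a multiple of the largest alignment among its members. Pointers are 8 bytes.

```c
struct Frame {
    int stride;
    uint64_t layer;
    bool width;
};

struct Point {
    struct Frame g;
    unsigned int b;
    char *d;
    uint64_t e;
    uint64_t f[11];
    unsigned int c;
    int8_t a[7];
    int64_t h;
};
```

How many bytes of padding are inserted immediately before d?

Frame: @0: stride [4B, align 4] → 4; +4 pad (align 8); @8: layer [8B, align 8] → 16; @16: width [1B, align 1] → 17; +7 tail pad (align 8); size 24, align 8
@0: g [24B, align 8] → 24
@24: b [4B, align 4] → 28
+4 pad (align 8)
@32: d [8B, align 8] → 40

4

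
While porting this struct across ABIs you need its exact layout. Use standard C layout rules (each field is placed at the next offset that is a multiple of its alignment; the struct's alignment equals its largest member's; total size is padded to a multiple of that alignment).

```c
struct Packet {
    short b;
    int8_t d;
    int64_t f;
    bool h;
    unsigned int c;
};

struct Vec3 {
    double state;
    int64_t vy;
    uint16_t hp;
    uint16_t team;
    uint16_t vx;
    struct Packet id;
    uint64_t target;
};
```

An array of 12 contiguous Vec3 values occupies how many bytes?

672

Packet: 0..2  b  (2B, 2-aligned); 2..3  d  (1B, 1-aligned); 3..8  -- padding (5B); 8..16  f  (8B, 8-aligned); 16..17  h  (1B, 1-aligned); 17..20  -- padding (3B); 20..24  c  (4B, 4-aligned); sizeof = 24, alignof = 8
0..8  state  (8B, 8-aligned)
8..16  vy  (8B, 8-aligned)
16..18  hp  (2B, 2-aligned)
18..20  team  (2B, 2-aligned)
20..22  vx  (2B, 2-aligned)
22..24  -- padding (2B)
24..48  id  (24B, 8-aligned)
48..56  target  (8B, 8-aligned)
sizeof = 56, alignof = 8
array of 12: 12 × 56 = 672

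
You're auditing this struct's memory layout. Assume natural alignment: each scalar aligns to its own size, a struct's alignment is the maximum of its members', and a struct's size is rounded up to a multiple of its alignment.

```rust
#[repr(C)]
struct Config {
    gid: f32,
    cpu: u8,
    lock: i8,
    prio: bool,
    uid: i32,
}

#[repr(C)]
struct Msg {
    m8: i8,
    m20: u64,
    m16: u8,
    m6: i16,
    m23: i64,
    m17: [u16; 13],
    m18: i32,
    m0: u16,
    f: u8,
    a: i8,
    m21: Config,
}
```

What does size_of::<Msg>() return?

80 bytes

Config: 0..4  gid  (4B, 4-aligned); 4..5  cpu  (1B, 1-aligned); 5..6  lock  (1B, 1-aligned); 6..7  prio  (1B, 1-aligned); 7..8  -- padding (1B); 8..12  uid  (4B, 4-aligned); sizeof = 12, alignof = 4
0..1  m8  (1B, 1-aligned)
1..8  -- padding (7B)
8..16  m20  (8B, 8-aligned)
16..17  m16  (1B, 1-aligned)
17..18  -- padding (1B)
18..20  m6  (2B, 2-aligned)
20..24  -- padding (4B)
24..32  m23  (8B, 8-aligned)
32..58  m17  (26B, 2-aligned)
58..60  -- padding (2B)
60..64  m18  (4B, 4-aligned)
64..66  m0  (2B, 2-aligned)
66..67  f  (1B, 1-aligned)
67..68  a  (1B, 1-aligned)
68..80  m21  (12B, 4-aligned)
sizeof = 80, alignof = 8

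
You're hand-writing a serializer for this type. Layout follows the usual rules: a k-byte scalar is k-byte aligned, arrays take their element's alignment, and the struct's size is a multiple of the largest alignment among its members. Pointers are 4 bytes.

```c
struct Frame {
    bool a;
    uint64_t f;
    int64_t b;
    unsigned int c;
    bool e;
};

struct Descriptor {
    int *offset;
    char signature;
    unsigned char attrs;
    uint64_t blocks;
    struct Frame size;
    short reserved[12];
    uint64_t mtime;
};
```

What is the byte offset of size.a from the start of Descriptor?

16

Frame: @0: a [1B, align 1] → 1; +7 pad (align 8); @8: f [8B, align 8] → 16; @16: b [8B, align 8] → 24; @24: c [4B, align 4] → 28; @28: e [1B, align 1] → 29; +3 tail pad (align 8); size 32, align 8
@0: offset [4B, align 4] → 4
@4: signature [1B, align 1] → 5
@5: attrs [1B, align 1] → 6
+2 pad (align 8)
@8: blocks [8B, align 8] → 16
@16: size [32B, align 8] → 48
within Frame: a at 0
16 + 0 = 16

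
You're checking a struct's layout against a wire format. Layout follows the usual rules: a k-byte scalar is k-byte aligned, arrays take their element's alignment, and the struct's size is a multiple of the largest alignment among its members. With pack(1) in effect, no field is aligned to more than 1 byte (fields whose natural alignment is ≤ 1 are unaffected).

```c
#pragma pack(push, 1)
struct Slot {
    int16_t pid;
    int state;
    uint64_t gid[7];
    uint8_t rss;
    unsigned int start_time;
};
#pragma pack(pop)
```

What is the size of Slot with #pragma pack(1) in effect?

67

0..2  pid  (2B, 1-aligned)
2..6  state  (4B, 1-aligned)
6..62  gid  (56B, 1-aligned)
62..63  rss  (1B, 1-aligned)
63..67  start_time  (4B, 1-aligned)
sizeof = 67, alignof = 1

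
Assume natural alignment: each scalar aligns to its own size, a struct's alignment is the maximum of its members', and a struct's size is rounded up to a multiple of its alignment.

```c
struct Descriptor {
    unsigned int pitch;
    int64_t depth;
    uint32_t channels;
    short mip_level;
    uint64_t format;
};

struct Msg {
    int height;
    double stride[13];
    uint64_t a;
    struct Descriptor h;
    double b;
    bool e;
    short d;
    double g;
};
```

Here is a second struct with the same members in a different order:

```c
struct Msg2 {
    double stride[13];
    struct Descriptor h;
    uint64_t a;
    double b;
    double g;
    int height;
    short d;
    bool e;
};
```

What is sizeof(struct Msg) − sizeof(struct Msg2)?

8

Descriptor: pitch at 0 (size 4, align 4) → ends 4; pad 4 to align 8 for depth; depth at 8 (size 8, align 8) → ends 16; channels at 16 (size 4, align 4) → ends 20; mip_level at 20 (size 2, align 2) → ends 22; pad 2 to align 8 for format; format at 24 (size 8, align 8) → ends 32; total 32 bytes, alignment 8
height at 0 (size 4, align 4) → ends 4
pad 4 to align 8 for stride
stride at 8 (size 104, align 8) → ends 112
a at 112 (size 8, align 8) → ends 120
h at 120 (size 32, align 8) → ends 152
b at 152 (size 8, align 8) → ends 160
e at 160 (size 1, align 1) → ends 161
pad 1 to align 2 for d
d at 162 (size 2, align 2) → ends 164
pad 4 to align 8 for g
g at 168 (size 8, align 8) → ends 176
total 176 bytes, alignment 8
— Msg2 —
stride at 0 (size 104, align 8) → ends 104
h at 104 (size 32, align 8) → ends 136
a at 136 (size 8, align 8) → ends 144
b at 144 (size 8, align 8) → ends 152
g at 152 (size 8, align 8) → ends 160
height at 160 (size 4, align 4) → ends 164
d at 164 (size 2, align 2) → ends 166
e at 166 (size 1, align 1) → ends 167
tail pad 1 to reach multiple of 8
total 168 bytes, alignment 8
176 − 168 = 8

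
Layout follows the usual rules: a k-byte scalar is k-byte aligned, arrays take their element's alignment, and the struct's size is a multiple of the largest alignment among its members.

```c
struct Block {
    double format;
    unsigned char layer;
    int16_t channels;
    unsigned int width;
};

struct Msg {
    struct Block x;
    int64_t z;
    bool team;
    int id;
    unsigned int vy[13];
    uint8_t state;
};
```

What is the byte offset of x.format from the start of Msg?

Block: 0..8  format  (8B, 8-aligned); 8..9  layer  (1B, 1-aligned); 9..10  -- padding (1B); 10..12  channels  (2B, 2-aligned); 12..16  width  (4B, 4-aligned); sizeof = 16, alignof = 8
0..16  x  (16B, 8-aligned)
within Block: format at 0
0 + 0 = 0

0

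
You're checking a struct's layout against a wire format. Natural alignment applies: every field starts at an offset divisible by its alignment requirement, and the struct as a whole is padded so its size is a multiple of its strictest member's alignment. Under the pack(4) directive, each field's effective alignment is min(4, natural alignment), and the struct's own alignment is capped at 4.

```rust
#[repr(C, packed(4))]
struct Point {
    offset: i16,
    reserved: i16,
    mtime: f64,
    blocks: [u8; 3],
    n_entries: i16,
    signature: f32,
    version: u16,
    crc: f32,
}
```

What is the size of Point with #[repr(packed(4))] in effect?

32

0..2  offset  (2B, 2-aligned)
2..4  reserved  (2B, 2-aligned)
4..12  mtime  (8B, 4-aligned)
12..15  blocks  (3B, 1-aligned)
15..16  -- padding (1B)
16..18  n_entries  (2B, 2-aligned)
18..20  -- padding (2B)
20..24  signature  (4B, 4-aligned)
24..26  version  (2B, 2-aligned)
26..28  -- padding (2B)
28..32  crc  (4B, 4-aligned)
sizeof = 32, alignof = 4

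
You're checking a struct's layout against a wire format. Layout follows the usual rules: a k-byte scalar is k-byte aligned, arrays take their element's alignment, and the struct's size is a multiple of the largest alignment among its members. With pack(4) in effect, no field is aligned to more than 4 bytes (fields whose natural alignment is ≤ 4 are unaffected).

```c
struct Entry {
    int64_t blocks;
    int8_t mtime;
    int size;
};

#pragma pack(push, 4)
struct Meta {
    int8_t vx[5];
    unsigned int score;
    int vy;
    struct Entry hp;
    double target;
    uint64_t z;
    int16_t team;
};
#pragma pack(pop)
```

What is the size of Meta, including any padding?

Entry: @0: blocks [8B, align 8] → 8; @8: mtime [1B, align 1] → 9; +3 pad (align 4); @12: size [4B, align 4] → 16; size 16, align 8
@0: vx [5B, align 1] → 5
+3 pad (align 4)
@8: score [4B, align 4] → 12
@12: vy [4B, align 4] → 16
@16: hp [16B, align 4] → 32
@32: target [8B, align 4] → 40
@40: z [8B, align 4] → 48
@48: team [2B, align 2] → 50
+2 tail pad (align 4)
size 52, align 4

52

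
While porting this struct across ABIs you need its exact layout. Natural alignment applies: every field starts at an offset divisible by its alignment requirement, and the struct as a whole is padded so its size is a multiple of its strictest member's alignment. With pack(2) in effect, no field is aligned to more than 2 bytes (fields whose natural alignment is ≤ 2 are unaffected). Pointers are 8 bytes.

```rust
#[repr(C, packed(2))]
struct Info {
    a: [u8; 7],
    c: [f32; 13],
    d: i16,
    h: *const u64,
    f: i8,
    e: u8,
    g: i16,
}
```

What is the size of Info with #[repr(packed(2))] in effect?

0..7  a  (7B, 1-aligned)
7..8  -- padding (1B)
8..60  c  (52B, 2-aligned)
60..62  d  (2B, 2-aligned)
62..70  h  (8B, 2-aligned)
70..71  f  (1B, 1-aligned)
71..72  e  (1B, 1-aligned)
72..74  g  (2B, 2-aligned)
sizeof = 74, alignof = 2

74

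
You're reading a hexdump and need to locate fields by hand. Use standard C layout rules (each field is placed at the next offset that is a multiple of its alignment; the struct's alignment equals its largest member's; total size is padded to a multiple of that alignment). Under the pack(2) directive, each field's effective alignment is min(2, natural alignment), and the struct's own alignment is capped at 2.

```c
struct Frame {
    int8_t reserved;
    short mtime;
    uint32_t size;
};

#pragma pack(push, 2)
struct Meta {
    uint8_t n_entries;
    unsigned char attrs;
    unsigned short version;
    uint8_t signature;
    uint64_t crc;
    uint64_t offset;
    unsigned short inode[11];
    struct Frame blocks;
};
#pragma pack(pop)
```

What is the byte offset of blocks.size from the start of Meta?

Frame: 0..1  reserved  (1B, 1-aligned); 1..2  -- padding (1B); 2..4  mtime  (2B, 2-aligned); 4..8  size  (4B, 4-aligned); sizeof = 8, alignof = 4
0..1  n_entries  (1B, 1-aligned)
1..2  attrs  (1B, 1-aligned)
2..4  version  (2B, 2-aligned)
4..5  signature  (1B, 1-aligned)
5..6  -- padding (1B)
6..14  crc  (8B, 2-aligned)
14..22  offset  (8B, 2-aligned)
22..44  inode  (22B, 2-aligned)
44..52  blocks  (8B, 2-aligned)
within Frame: size at 4
44 + 4 = 48

48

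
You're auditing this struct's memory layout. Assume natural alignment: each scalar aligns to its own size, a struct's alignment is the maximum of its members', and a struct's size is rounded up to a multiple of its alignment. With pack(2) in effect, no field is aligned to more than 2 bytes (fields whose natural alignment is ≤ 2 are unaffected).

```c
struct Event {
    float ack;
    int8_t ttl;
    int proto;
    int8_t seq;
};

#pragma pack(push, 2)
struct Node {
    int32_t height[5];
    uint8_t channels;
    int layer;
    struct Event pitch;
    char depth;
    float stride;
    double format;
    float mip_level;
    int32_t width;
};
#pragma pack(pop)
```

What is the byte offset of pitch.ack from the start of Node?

26

Event: @0: ack [4B, align 4] → 4; @4: ttl [1B, align 1] → 5; +3 pad (align 4); @8: proto [4B, align 4] → 12; @12: seq [1B, align 1] → 13; +3 tail pad (align 4); size 16, align 4
@0: height [20B, align 2] → 20
@20: channels [1B, align 1] → 21
+1 pad (align 2)
@22: layer [4B, align 2] → 26
@26: pitch [16B, align 2] → 42
within Event: ack at 0
26 + 0 = 26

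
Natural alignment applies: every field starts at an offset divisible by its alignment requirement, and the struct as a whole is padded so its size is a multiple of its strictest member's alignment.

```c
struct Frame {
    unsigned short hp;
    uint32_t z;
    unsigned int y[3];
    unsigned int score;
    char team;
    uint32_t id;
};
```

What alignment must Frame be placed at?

4

member alignments: hp=2, z=4, y=4, score=4, team=1, id=4
max = 4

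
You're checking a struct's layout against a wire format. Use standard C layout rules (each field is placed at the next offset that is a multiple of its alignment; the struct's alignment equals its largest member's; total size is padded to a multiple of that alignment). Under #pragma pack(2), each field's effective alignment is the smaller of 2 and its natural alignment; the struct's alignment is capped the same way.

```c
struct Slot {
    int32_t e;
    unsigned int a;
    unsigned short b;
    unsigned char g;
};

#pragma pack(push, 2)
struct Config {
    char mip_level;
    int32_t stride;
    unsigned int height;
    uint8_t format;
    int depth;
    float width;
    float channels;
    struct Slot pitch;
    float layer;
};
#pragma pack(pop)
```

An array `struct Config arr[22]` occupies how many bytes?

Slot: @0: e [4B, align 4] → 4; @4: a [4B, align 4] → 8; @8: b [2B, align 2] → 10; @10: g [1B, align 1] → 11; +1 tail pad (align 4); size 12, align 4
@0: mip_level [1B, align 1] → 1
+1 pad (align 2)
@2: stride [4B, align 2] → 6
@6: height [4B, align 2] → 10
@10: format [1B, align 1] → 11
+1 pad (align 2)
@12: depth [4B, align 2] → 16
@16: width [4B, align 2] → 20
@20: channels [4B, align 2] → 24
@24: pitch [12B, align 2] → 36
@36: layer [4B, align 2] → 40
size 40, align 2
array of 22: 22 × 40 = 880

880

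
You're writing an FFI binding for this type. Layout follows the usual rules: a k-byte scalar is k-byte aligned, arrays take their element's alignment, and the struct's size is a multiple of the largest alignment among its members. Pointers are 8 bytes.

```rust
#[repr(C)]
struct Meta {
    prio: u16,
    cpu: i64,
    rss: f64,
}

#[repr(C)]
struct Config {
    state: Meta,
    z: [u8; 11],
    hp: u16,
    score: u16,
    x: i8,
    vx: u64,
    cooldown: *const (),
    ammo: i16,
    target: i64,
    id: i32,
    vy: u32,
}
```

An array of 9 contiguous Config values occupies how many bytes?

792

Meta: @0: prio [2B, align 2] → 2; +6 pad (align 8); @8: cpu [8B, align 8] → 16; @16: rss [8B, align 8] → 24; size 24, align 8
@0: state [24B, align 8] → 24
@24: z [11B, align 1] → 35
+1 pad (align 2)
@36: hp [2B, align 2] → 38
@38: score [2B, align 2] → 40
@40: x [1B, align 1] → 41
+7 pad (align 8)
@48: vx [8B, align 8] → 56
@56: cooldown [8B, align 8] → 64
@64: ammo [2B, align 2] → 66
+6 pad (align 8)
@72: target [8B, align 8] → 80
@80: id [4B, align 4] → 84
@84: vy [4B, align 4] → 88
size 88, align 8
array of 9: 9 × 88 = 792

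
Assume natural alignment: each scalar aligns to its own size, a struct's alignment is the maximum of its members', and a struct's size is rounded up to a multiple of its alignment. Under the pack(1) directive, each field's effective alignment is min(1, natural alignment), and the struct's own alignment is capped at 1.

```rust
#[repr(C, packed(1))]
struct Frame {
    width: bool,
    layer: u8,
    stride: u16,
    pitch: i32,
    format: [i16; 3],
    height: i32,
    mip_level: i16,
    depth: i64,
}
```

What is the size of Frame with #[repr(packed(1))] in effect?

28

@0: width [1B, align 1] → 1
@1: layer [1B, align 1] → 2
@2: stride [2B, align 1] → 4
@4: pitch [4B, align 1] → 8
@8: format [6B, align 1] → 14
@14: height [4B, align 1] → 18
@18: mip_level [2B, align 1] → 20
@20: depth [8B, align 1] → 28
size 28, align 1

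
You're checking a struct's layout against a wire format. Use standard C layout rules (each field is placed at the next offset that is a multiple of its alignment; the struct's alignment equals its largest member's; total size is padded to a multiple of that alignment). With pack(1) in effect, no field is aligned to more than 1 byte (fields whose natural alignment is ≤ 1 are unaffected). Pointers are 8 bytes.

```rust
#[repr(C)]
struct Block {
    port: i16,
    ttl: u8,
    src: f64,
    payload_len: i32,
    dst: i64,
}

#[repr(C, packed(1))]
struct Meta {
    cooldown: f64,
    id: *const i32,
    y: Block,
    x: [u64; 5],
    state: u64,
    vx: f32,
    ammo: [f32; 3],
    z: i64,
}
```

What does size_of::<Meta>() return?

120 bytes

Block: port at 0 (size 2, align 2) → ends 2; ttl at 2 (size 1, align 1) → ends 3; pad 5 to align 8 for src; src at 8 (size 8, align 8) → ends 16; payload_len at 16 (size 4, align 4) → ends 20; pad 4 to align 8 for dst; dst at 24 (size 8, align 8) → ends 32; total 32 bytes, alignment 8
cooldown at 0 (size 8, align 1) → ends 8
id at 8 (size 8, align 1) → ends 16
y at 16 (size 32, align 1) → ends 48
x at 48 (size 40, align 1) → ends 88
state at 88 (size 8, align 1) → ends 96
vx at 96 (size 4, align 1) → ends 100
ammo at 100 (size 12, align 1) → ends 112
z at 112 (size 8, align 1) → ends 120
total 120 bytes, alignment 1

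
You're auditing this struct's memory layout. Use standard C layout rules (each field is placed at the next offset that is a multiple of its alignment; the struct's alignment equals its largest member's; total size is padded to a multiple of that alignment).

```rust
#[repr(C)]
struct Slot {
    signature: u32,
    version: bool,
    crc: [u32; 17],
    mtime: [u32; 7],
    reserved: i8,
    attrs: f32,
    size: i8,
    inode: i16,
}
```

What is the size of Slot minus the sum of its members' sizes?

@0: signature [4B, align 4] → 4
@4: version [1B, align 1] → 5
+3 pad (align 4)
@8: crc [68B, align 4] → 76
@76: mtime [28B, align 4] → 104
@104: reserved [1B, align 1] → 105
+3 pad (align 4)
@108: attrs [4B, align 4] → 112
@112: size [1B, align 1] → 113
+1 pad (align 2)
@114: inode [2B, align 2] → 116
size 116, align 4
data bytes 109, size 116 → padding 7

7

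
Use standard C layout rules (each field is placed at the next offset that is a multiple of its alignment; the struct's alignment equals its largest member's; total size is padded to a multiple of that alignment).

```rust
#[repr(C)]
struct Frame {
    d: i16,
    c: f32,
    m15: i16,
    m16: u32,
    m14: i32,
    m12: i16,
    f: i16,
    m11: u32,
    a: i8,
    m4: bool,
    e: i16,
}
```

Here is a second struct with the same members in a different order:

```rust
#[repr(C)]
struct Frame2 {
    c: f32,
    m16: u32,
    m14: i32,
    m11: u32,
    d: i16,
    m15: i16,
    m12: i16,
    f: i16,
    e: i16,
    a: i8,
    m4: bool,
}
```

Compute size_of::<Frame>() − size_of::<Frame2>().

4

0..2  d  (2B, 2-aligned)
2..4  -- padding (2B)
4..8  c  (4B, 4-aligned)
8..10  m15  (2B, 2-aligned)
10..12  -- padding (2B)
12..16  m16  (4B, 4-aligned)
16..20  m14  (4B, 4-aligned)
20..22  m12  (2B, 2-aligned)
22..24  f  (2B, 2-aligned)
24..28  m11  (4B, 4-aligned)
28..29  a  (1B, 1-aligned)
29..30  m4  (1B, 1-aligned)
30..32  e  (2B, 2-aligned)
sizeof = 32, alignof = 4
— Frame2 —
0..4  c  (4B, 4-aligned)
4..8  m16  (4B, 4-aligned)
8..12  m14  (4B, 4-aligned)
12..16  m11  (4B, 4-aligned)
16..18  d  (2B, 2-aligned)
18..20  m15  (2B, 2-aligned)
20..22  m12  (2B, 2-aligned)
22..24  f  (2B, 2-aligned)
24..26  e  (2B, 2-aligned)
26..27  a  (1B, 1-aligned)
27..28  m4  (1B, 1-aligned)
sizeof = 28, alignof = 4
32 − 28 = 4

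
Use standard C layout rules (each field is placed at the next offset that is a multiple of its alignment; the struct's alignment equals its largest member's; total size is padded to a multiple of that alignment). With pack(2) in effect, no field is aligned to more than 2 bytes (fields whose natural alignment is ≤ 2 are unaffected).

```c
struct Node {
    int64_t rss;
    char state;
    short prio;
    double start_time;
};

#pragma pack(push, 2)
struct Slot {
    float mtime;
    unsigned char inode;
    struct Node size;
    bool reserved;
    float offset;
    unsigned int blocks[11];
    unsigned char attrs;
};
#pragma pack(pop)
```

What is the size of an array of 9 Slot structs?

738

Node: rss at 0 (size 8, align 8) → ends 8; state at 8 (size 1, align 1) → ends 9; pad 1 to align 2 for prio; prio at 10 (size 2, align 2) → ends 12; pad 4 to align 8 for start_time; start_time at 16 (size 8, align 8) → ends 24; total 24 bytes, alignment 8
mtime at 0 (size 4, align 2) → ends 4
inode at 4 (size 1, align 1) → ends 5
pad 1 to align 2 for size
size at 6 (size 24, align 2) → ends 30
reserved at 30 (size 1, align 1) → ends 31
pad 1 to align 2 for offset
offset at 32 (size 4, align 2) → ends 36
blocks at 36 (size 44, align 2) → ends 80
attrs at 80 (size 1, align 1) → ends 81
tail pad 1 to reach multiple of 2
total 82 bytes, alignment 2
array of 9: 9 × 82 = 738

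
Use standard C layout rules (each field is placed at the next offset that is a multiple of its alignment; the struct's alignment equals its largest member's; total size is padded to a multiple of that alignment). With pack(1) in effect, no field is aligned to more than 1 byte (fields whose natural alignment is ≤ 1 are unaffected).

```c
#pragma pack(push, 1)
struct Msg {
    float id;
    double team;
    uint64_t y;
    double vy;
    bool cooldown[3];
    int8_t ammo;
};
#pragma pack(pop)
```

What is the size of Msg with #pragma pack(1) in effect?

32

@0: id [4B, align 1] → 4
@4: team [8B, align 1] → 12
@12: y [8B, align 1] → 20
@20: vy [8B, align 1] → 28
@28: cooldown [3B, align 1] → 31
@31: ammo [1B, align 1] → 32
size 32, align 1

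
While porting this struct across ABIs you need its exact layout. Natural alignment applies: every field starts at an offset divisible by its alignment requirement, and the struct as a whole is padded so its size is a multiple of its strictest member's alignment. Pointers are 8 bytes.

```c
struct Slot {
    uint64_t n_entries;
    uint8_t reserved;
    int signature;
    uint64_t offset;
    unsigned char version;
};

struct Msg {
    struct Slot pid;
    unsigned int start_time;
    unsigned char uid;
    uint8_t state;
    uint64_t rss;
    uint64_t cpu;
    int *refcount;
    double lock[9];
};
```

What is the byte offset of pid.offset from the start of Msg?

Slot: 0..8  n_entries  (8B, 8-aligned); 8..9  reserved  (1B, 1-aligned); 9..12  -- padding (3B); 12..16  signature  (4B, 4-aligned); 16..24  offset  (8B, 8-aligned); 24..25  version  (1B, 1-aligned); 25..32  -- tail padding (7B); sizeof = 32, alignof = 8
0..32  pid  (32B, 8-aligned)
within Slot: offset at 16
0 + 16 = 16

16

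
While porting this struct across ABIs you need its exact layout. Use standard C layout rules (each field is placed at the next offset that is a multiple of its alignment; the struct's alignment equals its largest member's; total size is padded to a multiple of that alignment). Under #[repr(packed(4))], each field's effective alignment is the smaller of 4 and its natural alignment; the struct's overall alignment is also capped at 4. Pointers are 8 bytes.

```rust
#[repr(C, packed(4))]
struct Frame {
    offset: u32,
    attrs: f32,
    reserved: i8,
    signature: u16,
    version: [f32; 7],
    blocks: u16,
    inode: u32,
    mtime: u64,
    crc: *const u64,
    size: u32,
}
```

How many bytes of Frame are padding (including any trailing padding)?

offset at 0 (size 4, align 4) → ends 4
attrs at 4 (size 4, align 4) → ends 8
reserved at 8 (size 1, align 1) → ends 9
pad 1 to align 2 for signature
signature at 10 (size 2, align 2) → ends 12
version at 12 (size 28, align 4) → ends 40
blocks at 40 (size 2, align 2) → ends 42
pad 2 to align 4 for inode
inode at 44 (size 4, align 4) → ends 48
mtime at 48 (size 8, align 4) → ends 56
crc at 56 (size 8, align 4) → ends 64
size at 64 (size 4, align 4) → ends 68
total 68 bytes, alignment 4
data bytes 65, size 68 → padding 3

3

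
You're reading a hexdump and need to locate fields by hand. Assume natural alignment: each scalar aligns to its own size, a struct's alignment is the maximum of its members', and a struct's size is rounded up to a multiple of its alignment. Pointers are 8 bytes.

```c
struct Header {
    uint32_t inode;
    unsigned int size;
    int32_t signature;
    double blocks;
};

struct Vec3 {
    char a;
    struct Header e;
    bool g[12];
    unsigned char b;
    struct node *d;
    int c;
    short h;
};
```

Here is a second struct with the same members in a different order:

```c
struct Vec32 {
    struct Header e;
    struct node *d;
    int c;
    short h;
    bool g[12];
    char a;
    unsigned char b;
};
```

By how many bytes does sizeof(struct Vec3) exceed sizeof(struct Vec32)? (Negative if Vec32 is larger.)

Header: @0: inode [4B, align 4] → 4; @4: size [4B, align 4] → 8; @8: signature [4B, align 4] → 12; +4 pad (align 8); @16: blocks [8B, align 8] → 24; size 24, align 8
@0: a [1B, align 1] → 1
+7 pad (align 8)
@8: e [24B, align 8] → 32
@32: g [12B, align 1] → 44
@44: b [1B, align 1] → 45
+3 pad (align 8)
@48: d [8B, align 8] → 56
@56: c [4B, align 4] → 60
@60: h [2B, align 2] → 62
+2 tail pad (align 8)
size 64, align 8
— Vec32 —
@0: e [24B, align 8] → 24
@24: d [8B, align 8] → 32
@32: c [4B, align 4] → 36
@36: h [2B, align 2] → 38
@38: g [12B, align 1] → 50
@50: a [1B, align 1] → 51
@51: b [1B, align 1] → 52
+4 tail pad (align 8)
size 56, align 8
64 − 56 = 8

8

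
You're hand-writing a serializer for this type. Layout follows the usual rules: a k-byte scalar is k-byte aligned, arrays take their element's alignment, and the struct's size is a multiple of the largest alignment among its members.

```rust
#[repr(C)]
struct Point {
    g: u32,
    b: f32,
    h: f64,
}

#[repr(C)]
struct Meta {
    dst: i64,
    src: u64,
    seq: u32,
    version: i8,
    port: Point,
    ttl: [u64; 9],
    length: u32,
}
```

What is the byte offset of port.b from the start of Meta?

Point: 0..4  g  (4B, 4-aligned); 4..8  b  (4B, 4-aligned); 8..16  h  (8B, 8-aligned); sizeof = 16, alignof = 8
0..8  dst  (8B, 8-aligned)
8..16  src  (8B, 8-aligned)
16..20  seq  (4B, 4-aligned)
20..21  version  (1B, 1-aligned)
21..24  -- padding (3B)
24..40  port  (16B, 8-aligned)
within Point: b at 4
24 + 4 = 28

28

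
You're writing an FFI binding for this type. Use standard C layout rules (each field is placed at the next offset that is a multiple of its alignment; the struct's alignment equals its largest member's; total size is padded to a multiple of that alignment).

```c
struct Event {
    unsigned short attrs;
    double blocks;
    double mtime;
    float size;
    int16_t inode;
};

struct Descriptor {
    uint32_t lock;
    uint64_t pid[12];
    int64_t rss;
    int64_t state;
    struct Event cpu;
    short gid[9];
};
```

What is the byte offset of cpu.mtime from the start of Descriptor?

136

Event: attrs at 0 (size 2, align 2) → ends 2; pad 6 to align 8 for blocks; blocks at 8 (size 8, align 8) → ends 16; mtime at 16 (size 8, align 8) → ends 24; size at 24 (size 4, align 4) → ends 28; inode at 28 (size 2, align 2) → ends 30; tail pad 2 to reach multiple of 8; total 32 bytes, alignment 8
lock at 0 (size 4, align 4) → ends 4
pad 4 to align 8 for pid
pid at 8 (size 96, align 8) → ends 104
rss at 104 (size 8, align 8) → ends 112
state at 112 (size 8, align 8) → ends 120
cpu at 120 (size 32, align 8) → ends 152
within Event: mtime at 16
120 + 16 = 136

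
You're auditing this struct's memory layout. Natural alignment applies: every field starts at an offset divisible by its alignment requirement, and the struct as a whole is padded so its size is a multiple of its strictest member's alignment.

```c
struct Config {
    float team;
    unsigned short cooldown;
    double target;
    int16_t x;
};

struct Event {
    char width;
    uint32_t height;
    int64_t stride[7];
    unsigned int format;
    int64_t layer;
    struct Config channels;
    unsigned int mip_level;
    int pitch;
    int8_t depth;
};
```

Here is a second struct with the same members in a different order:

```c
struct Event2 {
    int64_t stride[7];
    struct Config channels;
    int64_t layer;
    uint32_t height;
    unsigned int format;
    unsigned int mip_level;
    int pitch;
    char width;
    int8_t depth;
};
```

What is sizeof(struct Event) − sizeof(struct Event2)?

Config: team at 0 (size 4, align 4) → ends 4; cooldown at 4 (size 2, align 2) → ends 6; pad 2 to align 8 for target; target at 8 (size 8, align 8) → ends 16; x at 16 (size 2, align 2) → ends 18; tail pad 6 to reach multiple of 8; total 24 bytes, alignment 8
width at 0 (size 1, align 1) → ends 1
pad 3 to align 4 for height
height at 4 (size 4, align 4) → ends 8
stride at 8 (size 56, align 8) → ends 64
format at 64 (size 4, align 4) → ends 68
pad 4 to align 8 for layer
layer at 72 (size 8, align 8) → ends 80
channels at 80 (size 24, align 8) → ends 104
mip_level at 104 (size 4, align 4) → ends 108
pitch at 108 (size 4, align 4) → ends 112
depth at 112 (size 1, align 1) → ends 113
tail pad 7 to reach multiple of 8
total 120 bytes, alignment 8
— Event2 —
stride at 0 (size 56, align 8) → ends 56
channels at 56 (size 24, align 8) → ends 80
layer at 80 (size 8, align 8) → ends 88
height at 88 (size 4, align 4) → ends 92
format at 92 (size 4, align 4) → ends 96
mip_level at 96 (size 4, align 4) → ends 100
pitch at 100 (size 4, align 4) → ends 104
width at 104 (size 1, align 1) → ends 105
depth at 105 (size 1, align 1) → ends 106
tail pad 6 to reach multiple of 8
total 112 bytes, alignment 8
120 − 112 = 8

8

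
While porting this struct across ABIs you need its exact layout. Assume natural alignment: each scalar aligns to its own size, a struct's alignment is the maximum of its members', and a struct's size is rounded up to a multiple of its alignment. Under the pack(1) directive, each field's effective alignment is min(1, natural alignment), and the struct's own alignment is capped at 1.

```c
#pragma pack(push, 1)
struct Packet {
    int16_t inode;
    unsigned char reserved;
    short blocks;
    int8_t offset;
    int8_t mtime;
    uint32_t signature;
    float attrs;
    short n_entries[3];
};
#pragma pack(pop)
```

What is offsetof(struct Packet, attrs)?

@0: inode [2B, align 1] → 2
@2: reserved [1B, align 1] → 3
@3: blocks [2B, align 1] → 5
@5: offset [1B, align 1] → 6
@6: mtime [1B, align 1] → 7
@7: signature [4B, align 1] → 11
@11: attrs [4B, align 1] → 15

11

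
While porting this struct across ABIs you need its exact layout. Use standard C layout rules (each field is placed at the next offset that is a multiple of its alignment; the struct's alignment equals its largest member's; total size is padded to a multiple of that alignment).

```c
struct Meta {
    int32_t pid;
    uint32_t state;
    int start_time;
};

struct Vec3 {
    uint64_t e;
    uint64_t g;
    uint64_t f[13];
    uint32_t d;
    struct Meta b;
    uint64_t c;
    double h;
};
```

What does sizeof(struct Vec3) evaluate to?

152

Meta: 0..4  pid  (4B, 4-aligned); 4..8  state  (4B, 4-aligned); 8..12  start_time  (4B, 4-aligned); sizeof = 12, alignof = 4
0..8  e  (8B, 8-aligned)
8..16  g  (8B, 8-aligned)
16..120  f  (104B, 8-aligned)
120..124  d  (4B, 4-aligned)
124..136  b  (12B, 4-aligned)
136..144  c  (8B, 8-aligned)
144..152  h  (8B, 8-aligned)
sizeof = 152, alignof = 8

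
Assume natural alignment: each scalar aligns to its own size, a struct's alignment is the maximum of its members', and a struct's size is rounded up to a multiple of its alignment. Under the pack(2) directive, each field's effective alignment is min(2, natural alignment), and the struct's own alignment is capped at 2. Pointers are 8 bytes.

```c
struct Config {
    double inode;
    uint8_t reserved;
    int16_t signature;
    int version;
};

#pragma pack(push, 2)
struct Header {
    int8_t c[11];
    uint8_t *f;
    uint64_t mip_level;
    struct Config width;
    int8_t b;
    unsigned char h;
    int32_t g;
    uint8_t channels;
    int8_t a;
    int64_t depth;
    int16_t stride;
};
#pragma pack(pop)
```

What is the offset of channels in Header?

50

Config: 0..8  inode  (8B, 8-aligned); 8..9  reserved  (1B, 1-aligned); 9..10  -- padding (1B); 10..12  signature  (2B, 2-aligned); 12..16  version  (4B, 4-aligned); sizeof = 16, alignof = 8
0..11  c  (11B, 1-aligned)
11..12  -- padding (1B)
12..20  f  (8B, 2-aligned)
20..28  mip_level  (8B, 2-aligned)
28..44  width  (16B, 2-aligned)
44..45  b  (1B, 1-aligned)
45..46  h  (1B, 1-aligned)
46..50  g  (4B, 2-aligned)
50..51  channels  (1B, 1-aligned)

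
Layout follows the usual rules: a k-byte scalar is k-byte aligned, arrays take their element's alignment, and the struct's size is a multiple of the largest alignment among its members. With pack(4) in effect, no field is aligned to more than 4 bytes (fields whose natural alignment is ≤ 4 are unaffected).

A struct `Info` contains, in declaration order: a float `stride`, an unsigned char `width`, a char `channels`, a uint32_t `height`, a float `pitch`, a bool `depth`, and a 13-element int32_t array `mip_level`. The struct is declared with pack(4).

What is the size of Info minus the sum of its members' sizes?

5

stride at 0 (size 4, align 4) → ends 4
width at 4 (size 1, align 1) → ends 5
channels at 5 (size 1, align 1) → ends 6
pad 2 to align 4 for height
height at 8 (size 4, align 4) → ends 12
pitch at 12 (size 4, align 4) → ends 16
depth at 16 (size 1, align 1) → ends 17
pad 3 to align 4 for mip_level
mip_level at 20 (size 52, align 4) → ends 72
total 72 bytes, alignment 4
data bytes 67, size 72 → padding 5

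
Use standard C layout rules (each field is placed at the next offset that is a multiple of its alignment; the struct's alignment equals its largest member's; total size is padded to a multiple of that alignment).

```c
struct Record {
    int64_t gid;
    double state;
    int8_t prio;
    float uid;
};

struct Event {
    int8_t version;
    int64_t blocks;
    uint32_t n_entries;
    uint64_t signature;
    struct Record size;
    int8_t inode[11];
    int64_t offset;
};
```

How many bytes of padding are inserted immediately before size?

Record: 0..8  gid  (8B, 8-aligned); 8..16  state  (8B, 8-aligned); 16..17  prio  (1B, 1-aligned); 17..20  -- padding (3B); 20..24  uid  (4B, 4-aligned); sizeof = 24, alignof = 8
0..1  version  (1B, 1-aligned)
1..8  -- padding (7B)
8..16  blocks  (8B, 8-aligned)
16..20  n_entries  (4B, 4-aligned)
20..24  -- padding (4B)
24..32  signature  (8B, 8-aligned)
32..56  size  (24B, 8-aligned)

0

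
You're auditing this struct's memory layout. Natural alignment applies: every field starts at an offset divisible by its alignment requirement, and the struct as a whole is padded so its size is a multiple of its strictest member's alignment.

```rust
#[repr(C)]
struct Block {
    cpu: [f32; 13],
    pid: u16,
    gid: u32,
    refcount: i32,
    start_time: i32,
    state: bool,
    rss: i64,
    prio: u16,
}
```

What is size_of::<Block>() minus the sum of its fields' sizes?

@0: cpu [52B, align 4] → 52
@52: pid [2B, align 2] → 54
+2 pad (align 4)
@56: gid [4B, align 4] → 60
@60: refcount [4B, align 4] → 64
@64: start_time [4B, align 4] → 68
@68: state [1B, align 1] → 69
+3 pad (align 8)
@72: rss [8B, align 8] → 80
@80: prio [2B, align 2] → 82
+6 tail pad (align 8)
size 88, align 8
data bytes 77, size 88 → padding 11

11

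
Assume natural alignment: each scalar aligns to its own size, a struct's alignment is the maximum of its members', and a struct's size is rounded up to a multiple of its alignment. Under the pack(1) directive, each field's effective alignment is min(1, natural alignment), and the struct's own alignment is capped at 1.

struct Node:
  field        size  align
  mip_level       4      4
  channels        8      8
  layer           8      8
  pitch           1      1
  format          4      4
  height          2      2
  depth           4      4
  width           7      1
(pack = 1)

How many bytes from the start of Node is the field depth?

mip_level at 0 (size 4, align 1) → ends 4
channels at 4 (size 8, align 1) → ends 12
layer at 12 (size 8, align 1) → ends 20
pitch at 20 (size 1, align 1) → ends 21
format at 21 (size 4, align 1) → ends 25
height at 25 (size 2, align 1) → ends 27
depth at 27 (size 4, align 1) → ends 31

27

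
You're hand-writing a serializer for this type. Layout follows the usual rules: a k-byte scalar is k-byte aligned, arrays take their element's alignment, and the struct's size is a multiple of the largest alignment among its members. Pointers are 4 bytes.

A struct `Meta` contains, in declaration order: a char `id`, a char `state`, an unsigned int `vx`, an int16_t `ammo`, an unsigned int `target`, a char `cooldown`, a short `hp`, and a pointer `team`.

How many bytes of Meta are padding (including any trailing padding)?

5

id at 0 (size 1, align 1) → ends 1
state at 1 (size 1, align 1) → ends 2
pad 2 to align 4 for vx
vx at 4 (size 4, align 4) → ends 8
ammo at 8 (size 2, align 2) → ends 10
pad 2 to align 4 for target
target at 12 (size 4, align 4) → ends 16
cooldown at 16 (size 1, align 1) → ends 17
pad 1 to align 2 for hp
hp at 18 (size 2, align 2) → ends 20
team at 20 (size 4, align 4) → ends 24
total 24 bytes, alignment 4
data bytes 19, size 24 → padding 5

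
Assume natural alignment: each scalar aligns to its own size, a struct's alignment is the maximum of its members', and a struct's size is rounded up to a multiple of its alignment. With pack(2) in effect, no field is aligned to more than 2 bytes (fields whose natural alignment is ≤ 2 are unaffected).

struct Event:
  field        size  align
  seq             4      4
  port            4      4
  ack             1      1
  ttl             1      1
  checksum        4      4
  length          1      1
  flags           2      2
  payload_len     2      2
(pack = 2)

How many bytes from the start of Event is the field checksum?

@0: seq [4B, align 2] → 4
@4: port [4B, align 2] → 8
@8: ack [1B, align 1] → 9
@9: ttl [1B, align 1] → 10
@10: checksum [4B, align 2] → 14

10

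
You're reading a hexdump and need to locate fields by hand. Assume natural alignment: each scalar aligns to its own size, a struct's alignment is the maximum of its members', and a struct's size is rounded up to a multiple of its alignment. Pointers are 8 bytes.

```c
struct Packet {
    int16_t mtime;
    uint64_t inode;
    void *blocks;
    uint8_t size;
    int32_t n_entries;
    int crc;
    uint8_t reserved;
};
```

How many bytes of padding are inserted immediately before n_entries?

3

mtime at 0 (size 2, align 2) → ends 2
pad 6 to align 8 for inode
inode at 8 (size 8, align 8) → ends 16
blocks at 16 (size 8, align 8) → ends 24
size at 24 (size 1, align 1) → ends 25
pad 3 to align 4 for n_entries
n_entries at 28 (size 4, align 4) → ends 32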